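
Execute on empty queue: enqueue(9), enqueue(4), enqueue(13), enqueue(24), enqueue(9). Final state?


enqueue(9) -> [9]
enqueue(4) -> [9, 4]
enqueue(13) -> [9, 4, 13]
enqueue(24) -> [9, 4, 13, 24]
enqueue(9) -> [9, 4, 13, 24, 9]
Final queue (front to back): [9, 4, 13, 24, 9]


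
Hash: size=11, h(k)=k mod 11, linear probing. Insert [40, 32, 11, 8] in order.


Insertions: 40->slot 7; 32->slot 10; 11->slot 0; 8->slot 8
Table: [11, None, None, None, None, None, None, 40, 8, None, 32]


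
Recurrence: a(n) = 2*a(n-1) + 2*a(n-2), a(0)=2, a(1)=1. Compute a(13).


Build bottom-up:
...a(11)=45024, a(12)=123008, a(13)=2*123008+2*45024=336064


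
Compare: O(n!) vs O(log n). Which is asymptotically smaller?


logarithmic grows slower than factorial
O(log n) is asymptotically smaller; O(n!) grows faster


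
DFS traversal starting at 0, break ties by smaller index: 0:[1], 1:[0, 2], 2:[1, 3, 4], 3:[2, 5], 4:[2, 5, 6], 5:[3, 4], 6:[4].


DFS stack-based: start with [0]
Visit order: [0, 1, 2, 3, 5, 4, 6]


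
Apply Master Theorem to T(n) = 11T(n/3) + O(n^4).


a=11, b=3, c=4. log_3(11)=2.183 < c=4. Case 3: O(n^c) = O(n^4)
Complexity: O(n^4)


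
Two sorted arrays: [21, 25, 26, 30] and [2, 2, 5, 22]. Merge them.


Compare heads, take smaller each step.
Merged: [2, 2, 5, 21, 22, 25, 26, 30]


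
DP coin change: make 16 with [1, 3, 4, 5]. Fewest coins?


dp[0]=0; dp[i]=1+min(dp[i-c] for c in coins)
...dp[11]=3, dp[12]=3, dp[13]=3, dp[14]=3, dp[15]=3, dp[16]=4
Minimum coins for 16 = 4


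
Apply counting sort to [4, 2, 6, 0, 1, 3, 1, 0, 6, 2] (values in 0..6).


Count array: [2, 2, 2, 1, 1, 0, 2]
Reconstruct: [0, 0, 1, 1, 2, 2, 3, 4, 6, 6]


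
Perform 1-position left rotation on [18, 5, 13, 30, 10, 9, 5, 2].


Left rotate by 1: [5, 13, 30, 10, 9, 5, 2, 18]


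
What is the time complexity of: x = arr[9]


Analysis: constant-time operation, no loop
Complexity: O(1)


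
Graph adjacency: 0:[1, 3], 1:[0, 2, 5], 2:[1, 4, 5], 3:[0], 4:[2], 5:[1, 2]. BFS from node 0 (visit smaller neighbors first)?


BFS queue: start with [0]
Visit order: [0, 1, 3, 2, 5, 4]


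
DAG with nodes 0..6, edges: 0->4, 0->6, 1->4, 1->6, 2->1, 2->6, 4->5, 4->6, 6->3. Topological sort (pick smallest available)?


Kahn's algorithm, process smallest node first
Order: [0, 2, 1, 4, 5, 6, 3]


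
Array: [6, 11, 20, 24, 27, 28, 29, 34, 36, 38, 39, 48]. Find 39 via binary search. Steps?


Search for 39:
[0,11] mid=5 arr[5]=28
[6,11] mid=8 arr[8]=36
[9,11] mid=10 arr[10]=39
Total: 3 comparisons


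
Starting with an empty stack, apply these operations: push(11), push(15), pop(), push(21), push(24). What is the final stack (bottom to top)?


push(11) -> [11]
push(15) -> [11, 15]
pop() returns 15 -> [11]
push(21) -> [11, 21]
push(24) -> [11, 21, 24]
Final stack (bottom to top): [11, 21, 24]


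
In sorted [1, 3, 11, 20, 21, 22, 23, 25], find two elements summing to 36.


Two pointers: lo=0, hi=7
Found pair: (11, 25) summing to 36


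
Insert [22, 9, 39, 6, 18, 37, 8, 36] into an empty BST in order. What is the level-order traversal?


Root = 22; build tree by BST insertion.
Level-Order traversal: [22, 9, 39, 6, 18, 37, 8, 36]


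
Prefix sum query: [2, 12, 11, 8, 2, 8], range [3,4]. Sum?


Prefix sums: [0, 2, 14, 25, 33, 35, 43]
Sum[3..4] = prefix[5] - prefix[3] = 35 - 25 = 10


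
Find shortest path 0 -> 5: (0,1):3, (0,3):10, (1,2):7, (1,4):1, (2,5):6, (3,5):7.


Dijkstra from 0:
Distances: {0: 0, 1: 3, 2: 10, 3: 10, 4: 4, 5: 16}
Shortest distance to 5 = 16, path = [0, 1, 2, 5]


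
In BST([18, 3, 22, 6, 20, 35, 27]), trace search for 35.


BST root = 18
Search for 35: compare at each node
Path: [18, 22, 35]


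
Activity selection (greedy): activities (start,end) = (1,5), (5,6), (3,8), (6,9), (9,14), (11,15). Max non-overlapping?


Greedy: pick earliest-ending, then skip overlaps.
Selected (4 activities): [(1, 5), (5, 6), (6, 9), (9, 14)]


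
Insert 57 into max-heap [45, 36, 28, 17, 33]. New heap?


Append 57: [45, 36, 28, 17, 33, 57]
Bubble up: swap idx 5(57) with idx 2(28); swap idx 2(57) with idx 0(45)
Result: [57, 36, 45, 17, 33, 28]


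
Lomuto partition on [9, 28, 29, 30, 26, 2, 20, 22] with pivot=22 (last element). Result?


Elements <= 22 go left of pivot.
Result: [9, 2, 20, 22, 26, 28, 29, 30], pivot at index 3


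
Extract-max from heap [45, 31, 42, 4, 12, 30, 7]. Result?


Max = 45
Replace root with last, heapify down
Resulting heap: [42, 31, 30, 4, 12, 7]


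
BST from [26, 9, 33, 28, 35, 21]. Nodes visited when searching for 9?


BST root = 26
Search for 9: compare at each node
Path: [26, 9]


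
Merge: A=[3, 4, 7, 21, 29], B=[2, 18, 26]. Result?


Compare heads, take smaller each step.
Merged: [2, 3, 4, 7, 18, 21, 26, 29]


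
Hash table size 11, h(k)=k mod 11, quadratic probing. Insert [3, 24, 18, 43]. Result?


Insertions: 3->slot 3; 24->slot 2; 18->slot 7; 43->slot 10
Table: [None, None, 24, 3, None, None, None, 18, None, None, 43]


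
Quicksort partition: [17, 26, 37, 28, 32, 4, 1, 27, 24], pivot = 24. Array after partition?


Elements <= 24 go left of pivot.
Result: [17, 4, 1, 24, 32, 26, 37, 27, 28], pivot at index 3


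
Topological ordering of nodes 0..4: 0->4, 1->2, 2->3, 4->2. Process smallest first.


Kahn's algorithm, process smallest node first
Order: [0, 1, 4, 2, 3]


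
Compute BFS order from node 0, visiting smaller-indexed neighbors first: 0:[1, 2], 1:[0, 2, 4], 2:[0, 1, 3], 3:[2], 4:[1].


BFS queue: start with [0]
Visit order: [0, 1, 2, 4, 3]


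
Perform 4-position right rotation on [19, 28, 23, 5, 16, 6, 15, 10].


Right rotate by 4: [16, 6, 15, 10, 19, 28, 23, 5]


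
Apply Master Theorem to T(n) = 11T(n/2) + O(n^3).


a=11, b=2, c=3. log_2(11)=3.459 > c=3. Case 1: O(n^log_b(a)) = O(n^3.459)
Complexity: O(n^3.459)


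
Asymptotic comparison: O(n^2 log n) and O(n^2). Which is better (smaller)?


quadratic grows slower than n^2 log n
O(n^2) is asymptotically smaller; O(n^2 log n) grows faster


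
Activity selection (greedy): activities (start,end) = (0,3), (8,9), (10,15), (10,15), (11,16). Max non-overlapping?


Greedy: pick earliest-ending, then skip overlaps.
Selected (3 activities): [(0, 3), (8, 9), (10, 15)]


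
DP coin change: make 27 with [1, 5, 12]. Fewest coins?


dp[0]=0; dp[i]=1+min(dp[i-c] for c in coins)
...dp[22]=3, dp[23]=4, dp[24]=2, dp[25]=3, dp[26]=4, dp[27]=4
Minimum coins for 27 = 4


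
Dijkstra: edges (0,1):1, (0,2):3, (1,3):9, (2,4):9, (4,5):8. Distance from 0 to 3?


Dijkstra from 0:
Distances: {0: 0, 1: 1, 2: 3, 3: 10, 4: 12, 5: 20}
Shortest distance to 3 = 10, path = [0, 1, 3]


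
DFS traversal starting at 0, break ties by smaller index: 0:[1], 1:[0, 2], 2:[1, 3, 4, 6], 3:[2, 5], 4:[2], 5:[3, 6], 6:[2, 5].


DFS stack-based: start with [0]
Visit order: [0, 1, 2, 3, 5, 6, 4]


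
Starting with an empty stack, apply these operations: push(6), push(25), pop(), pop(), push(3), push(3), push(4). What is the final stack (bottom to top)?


push(6) -> [6]
push(25) -> [6, 25]
pop() returns 25 -> [6]
pop() returns 6 -> []
push(3) -> [3]
push(3) -> [3, 3]
push(4) -> [3, 3, 4]
Final stack (bottom to top): [3, 3, 4]


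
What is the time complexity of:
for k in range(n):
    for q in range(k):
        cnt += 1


Per nesting level: O(n) * O(n) [triangular over k] = O(n^2)
Complexity: O(n^2)


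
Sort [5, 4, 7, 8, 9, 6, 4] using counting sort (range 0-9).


Count array: [0, 0, 0, 0, 2, 1, 1, 1, 1, 1]
Reconstruct: [4, 4, 5, 6, 7, 8, 9]


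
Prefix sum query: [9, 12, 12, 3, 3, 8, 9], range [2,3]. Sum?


Prefix sums: [0, 9, 21, 33, 36, 39, 47, 56]
Sum[2..3] = prefix[4] - prefix[2] = 36 - 21 = 15


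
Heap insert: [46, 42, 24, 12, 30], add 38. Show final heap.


Append 38: [46, 42, 24, 12, 30, 38]
Bubble up: swap idx 5(38) with idx 2(24)
Result: [46, 42, 38, 12, 30, 24]


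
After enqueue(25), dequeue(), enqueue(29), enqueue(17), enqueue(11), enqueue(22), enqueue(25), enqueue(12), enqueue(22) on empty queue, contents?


enqueue(25) -> [25]
dequeue() returns 25 -> []
enqueue(29) -> [29]
enqueue(17) -> [29, 17]
enqueue(11) -> [29, 17, 11]
enqueue(22) -> [29, 17, 11, 22]
enqueue(25) -> [29, 17, 11, 22, 25]
enqueue(12) -> [29, 17, 11, 22, 25, 12]
enqueue(22) -> [29, 17, 11, 22, 25, 12, 22]
Final queue (front to back): [29, 17, 11, 22, 25, 12, 22]


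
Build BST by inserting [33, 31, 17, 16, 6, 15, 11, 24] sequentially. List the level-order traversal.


Root = 33; build tree by BST insertion.
Level-Order traversal: [33, 31, 17, 16, 24, 6, 15, 11]


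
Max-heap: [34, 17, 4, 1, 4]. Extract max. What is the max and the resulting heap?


Max = 34
Replace root with last, heapify down
Resulting heap: [17, 4, 4, 1]


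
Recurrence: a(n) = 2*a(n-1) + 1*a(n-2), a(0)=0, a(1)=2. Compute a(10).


Build bottom-up:
...a(8)=816, a(9)=1970, a(10)=2*1970+1*816=4756


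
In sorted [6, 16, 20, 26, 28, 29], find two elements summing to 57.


Two pointers: lo=0, hi=5
Found pair: (28, 29) summing to 57


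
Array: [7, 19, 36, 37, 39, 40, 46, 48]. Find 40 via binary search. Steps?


Search for 40:
[0,7] mid=3 arr[3]=37
[4,7] mid=5 arr[5]=40
Total: 2 comparisons


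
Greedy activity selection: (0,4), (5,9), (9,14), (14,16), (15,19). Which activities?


Greedy: pick earliest-ending, then skip overlaps.
Selected (4 activities): [(0, 4), (5, 9), (9, 14), (14, 16)]


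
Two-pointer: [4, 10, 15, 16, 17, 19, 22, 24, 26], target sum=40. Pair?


Two pointers: lo=0, hi=8
Found pair: (16, 24) summing to 40


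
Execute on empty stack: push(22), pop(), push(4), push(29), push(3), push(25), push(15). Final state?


push(22) -> [22]
pop() returns 22 -> []
push(4) -> [4]
push(29) -> [4, 29]
push(3) -> [4, 29, 3]
push(25) -> [4, 29, 3, 25]
push(15) -> [4, 29, 3, 25, 15]
Final stack (bottom to top): [4, 29, 3, 25, 15]


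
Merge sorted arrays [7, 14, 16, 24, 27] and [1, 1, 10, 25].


Compare heads, take smaller each step.
Merged: [1, 1, 7, 10, 14, 16, 24, 25, 27]


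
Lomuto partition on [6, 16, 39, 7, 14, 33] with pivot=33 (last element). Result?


Elements <= 33 go left of pivot.
Result: [6, 16, 7, 14, 33, 39], pivot at index 4


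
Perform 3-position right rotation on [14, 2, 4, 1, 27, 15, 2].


Right rotate by 3: [27, 15, 2, 14, 2, 4, 1]


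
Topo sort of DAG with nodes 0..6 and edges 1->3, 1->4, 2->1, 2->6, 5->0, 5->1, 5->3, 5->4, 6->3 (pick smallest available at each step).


Kahn's algorithm, process smallest node first
Order: [2, 5, 0, 1, 4, 6, 3]


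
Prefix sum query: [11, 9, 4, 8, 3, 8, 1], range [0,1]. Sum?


Prefix sums: [0, 11, 20, 24, 32, 35, 43, 44]
Sum[0..1] = prefix[2] - prefix[0] = 20 - 0 = 20


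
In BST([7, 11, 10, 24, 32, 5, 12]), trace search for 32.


BST root = 7
Search for 32: compare at each node
Path: [7, 11, 24, 32]


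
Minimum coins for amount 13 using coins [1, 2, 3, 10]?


dp[0]=0; dp[i]=1+min(dp[i-c] for c in coins)
...dp[8]=3, dp[9]=3, dp[10]=1, dp[11]=2, dp[12]=2, dp[13]=2
Minimum coins for 13 = 2


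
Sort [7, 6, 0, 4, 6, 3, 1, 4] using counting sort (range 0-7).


Count array: [1, 1, 0, 1, 2, 0, 2, 1]
Reconstruct: [0, 1, 3, 4, 4, 6, 6, 7]


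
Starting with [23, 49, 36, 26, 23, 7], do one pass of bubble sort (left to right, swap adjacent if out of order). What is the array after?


After one pass: [23, 36, 26, 23, 7, 49]


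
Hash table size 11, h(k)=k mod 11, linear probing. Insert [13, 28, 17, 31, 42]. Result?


Insertions: 13->slot 2; 28->slot 6; 17->slot 7; 31->slot 9; 42->slot 10
Table: [None, None, 13, None, None, None, 28, 17, None, 31, 42]


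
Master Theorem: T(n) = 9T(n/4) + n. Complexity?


a=9, b=4, c=1. log_4(9)=1.585 > c=1. Case 1: O(n^log_b(a)) = O(n^1.585)
Complexity: O(n^1.585)


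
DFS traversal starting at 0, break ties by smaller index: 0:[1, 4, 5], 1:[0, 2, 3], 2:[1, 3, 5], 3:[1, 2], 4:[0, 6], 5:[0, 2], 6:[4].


DFS stack-based: start with [0]
Visit order: [0, 1, 2, 3, 5, 4, 6]


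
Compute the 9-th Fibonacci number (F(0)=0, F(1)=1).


F(n)=F(n-1)+F(n-2)
...F(7)=13, F(8)=21, F(9)=34


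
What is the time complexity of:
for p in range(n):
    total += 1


Per nesting level: O(n) = O(n)
Complexity: O(n)


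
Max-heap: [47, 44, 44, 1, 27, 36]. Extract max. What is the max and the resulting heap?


Max = 47
Replace root with last, heapify down
Resulting heap: [44, 36, 44, 1, 27]


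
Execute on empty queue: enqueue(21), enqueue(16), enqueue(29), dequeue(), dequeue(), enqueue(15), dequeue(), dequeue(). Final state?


enqueue(21) -> [21]
enqueue(16) -> [21, 16]
enqueue(29) -> [21, 16, 29]
dequeue() returns 21 -> [16, 29]
dequeue() returns 16 -> [29]
enqueue(15) -> [29, 15]
dequeue() returns 29 -> [15]
dequeue() returns 15 -> []
Final queue (front to back): []


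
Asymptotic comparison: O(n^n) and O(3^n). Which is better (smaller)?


exponential (base 3) grows slower than n^n
O(3^n) is asymptotically smaller; O(n^n) grows faster


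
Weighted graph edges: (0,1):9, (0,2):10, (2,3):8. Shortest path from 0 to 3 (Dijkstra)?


Dijkstra from 0:
Distances: {0: 0, 1: 9, 2: 10, 3: 18}
Shortest distance to 3 = 18, path = [0, 2, 3]


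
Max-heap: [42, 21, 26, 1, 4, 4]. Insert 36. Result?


Append 36: [42, 21, 26, 1, 4, 4, 36]
Bubble up: swap idx 6(36) with idx 2(26)
Result: [42, 21, 36, 1, 4, 4, 26]


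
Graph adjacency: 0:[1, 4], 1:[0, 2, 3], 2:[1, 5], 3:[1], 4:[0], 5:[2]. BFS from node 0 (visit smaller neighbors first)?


BFS queue: start with [0]
Visit order: [0, 1, 4, 2, 3, 5]


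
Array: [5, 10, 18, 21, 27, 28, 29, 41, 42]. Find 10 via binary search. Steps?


Search for 10:
[0,8] mid=4 arr[4]=27
[0,3] mid=1 arr[1]=10
Total: 2 comparisons


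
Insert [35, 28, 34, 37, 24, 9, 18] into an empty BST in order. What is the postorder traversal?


Root = 35; build tree by BST insertion.
Postorder traversal: [18, 9, 24, 34, 28, 37, 35]


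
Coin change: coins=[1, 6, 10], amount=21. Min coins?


dp[0]=0; dp[i]=1+min(dp[i-c] for c in coins)
...dp[16]=2, dp[17]=3, dp[18]=3, dp[19]=4, dp[20]=2, dp[21]=3
Minimum coins for 21 = 3


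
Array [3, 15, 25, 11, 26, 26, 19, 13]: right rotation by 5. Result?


Right rotate by 5: [11, 26, 26, 19, 13, 3, 15, 25]


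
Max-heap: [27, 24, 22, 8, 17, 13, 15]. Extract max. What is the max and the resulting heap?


Max = 27
Replace root with last, heapify down
Resulting heap: [24, 17, 22, 8, 15, 13]


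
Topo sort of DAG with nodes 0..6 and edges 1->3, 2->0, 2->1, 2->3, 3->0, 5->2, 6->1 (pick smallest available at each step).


Kahn's algorithm, process smallest node first
Order: [4, 5, 2, 6, 1, 3, 0]


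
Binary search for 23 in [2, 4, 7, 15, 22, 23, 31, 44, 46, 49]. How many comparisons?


Search for 23:
[0,9] mid=4 arr[4]=22
[5,9] mid=7 arr[7]=44
[5,6] mid=5 arr[5]=23
Total: 3 comparisons


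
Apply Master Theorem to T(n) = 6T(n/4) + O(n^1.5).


a=6, b=4, c=1.5. log_4(6)=1.292 < c=1.5. Case 3: O(n^c) = O(n^1.500)
Complexity: O(n^1.500)


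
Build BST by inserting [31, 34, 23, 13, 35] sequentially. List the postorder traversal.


Root = 31; build tree by BST insertion.
Postorder traversal: [13, 23, 35, 34, 31]


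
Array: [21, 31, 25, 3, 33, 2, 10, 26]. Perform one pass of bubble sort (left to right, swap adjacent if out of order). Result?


After one pass: [21, 25, 3, 31, 2, 10, 26, 33]


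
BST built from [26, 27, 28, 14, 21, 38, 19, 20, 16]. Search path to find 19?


BST root = 26
Search for 19: compare at each node
Path: [26, 14, 21, 19]


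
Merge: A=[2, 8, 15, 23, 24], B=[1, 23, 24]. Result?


Compare heads, take smaller each step.
Merged: [1, 2, 8, 15, 23, 23, 24, 24]


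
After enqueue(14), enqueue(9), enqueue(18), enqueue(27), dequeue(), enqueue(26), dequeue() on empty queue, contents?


enqueue(14) -> [14]
enqueue(9) -> [14, 9]
enqueue(18) -> [14, 9, 18]
enqueue(27) -> [14, 9, 18, 27]
dequeue() returns 14 -> [9, 18, 27]
enqueue(26) -> [9, 18, 27, 26]
dequeue() returns 9 -> [18, 27, 26]
Final queue (front to back): [18, 27, 26]


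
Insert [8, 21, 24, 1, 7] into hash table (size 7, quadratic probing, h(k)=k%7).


Insertions: 8->slot 1; 21->slot 0; 24->slot 3; 1->slot 2; 7->slot 4
Table: [21, 8, 1, 24, 7, None, None]


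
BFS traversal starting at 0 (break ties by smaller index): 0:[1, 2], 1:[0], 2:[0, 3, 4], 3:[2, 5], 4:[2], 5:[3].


BFS queue: start with [0]
Visit order: [0, 1, 2, 3, 4, 5]


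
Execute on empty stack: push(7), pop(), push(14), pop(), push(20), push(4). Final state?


push(7) -> [7]
pop() returns 7 -> []
push(14) -> [14]
pop() returns 14 -> []
push(20) -> [20]
push(4) -> [20, 4]
Final stack (bottom to top): [20, 4]


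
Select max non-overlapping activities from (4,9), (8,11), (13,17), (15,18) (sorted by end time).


Greedy: pick earliest-ending, then skip overlaps.
Selected (2 activities): [(4, 9), (13, 17)]


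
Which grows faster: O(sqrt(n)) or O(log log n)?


double-logarithmic grows slower than sublinear
O(log log n) is asymptotically smaller; O(sqrt(n)) grows faster


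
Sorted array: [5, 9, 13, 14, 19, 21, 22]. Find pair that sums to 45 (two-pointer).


Two pointers: lo=0, hi=6
No pair sums to 45


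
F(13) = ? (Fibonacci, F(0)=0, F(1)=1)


F(n)=F(n-1)+F(n-2)
...F(11)=89, F(12)=144, F(13)=233


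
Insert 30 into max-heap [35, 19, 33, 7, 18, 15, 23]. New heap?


Append 30: [35, 19, 33, 7, 18, 15, 23, 30]
Bubble up: swap idx 7(30) with idx 3(7); swap idx 3(30) with idx 1(19)
Result: [35, 30, 33, 19, 18, 15, 23, 7]


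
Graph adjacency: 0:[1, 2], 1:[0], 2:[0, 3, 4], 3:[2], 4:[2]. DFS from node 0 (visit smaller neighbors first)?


DFS stack-based: start with [0]
Visit order: [0, 1, 2, 3, 4]


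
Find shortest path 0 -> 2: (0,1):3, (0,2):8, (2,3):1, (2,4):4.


Dijkstra from 0:
Distances: {0: 0, 1: 3, 2: 8, 3: 9, 4: 12}
Shortest distance to 2 = 8, path = [0, 2]


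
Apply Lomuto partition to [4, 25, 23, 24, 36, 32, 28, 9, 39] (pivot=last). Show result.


Elements <= 39 go left of pivot.
Result: [4, 25, 23, 24, 36, 32, 28, 9, 39], pivot at index 8


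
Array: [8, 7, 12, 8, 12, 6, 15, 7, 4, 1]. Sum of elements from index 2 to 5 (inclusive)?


Prefix sums: [0, 8, 15, 27, 35, 47, 53, 68, 75, 79, 80]
Sum[2..5] = prefix[6] - prefix[2] = 53 - 15 = 38


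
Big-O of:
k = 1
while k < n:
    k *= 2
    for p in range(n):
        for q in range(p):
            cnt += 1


Per nesting level: O(log n) * O(n) * O(n) [triangular over p] = O(n^2 log n)
Complexity: O(n^2 log n)


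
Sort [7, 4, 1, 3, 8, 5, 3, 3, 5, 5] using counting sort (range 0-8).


Count array: [0, 1, 0, 3, 1, 3, 0, 1, 1]
Reconstruct: [1, 3, 3, 3, 4, 5, 5, 5, 7, 8]


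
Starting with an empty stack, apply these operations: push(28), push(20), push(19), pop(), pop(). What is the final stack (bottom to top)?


push(28) -> [28]
push(20) -> [28, 20]
push(19) -> [28, 20, 19]
pop() returns 19 -> [28, 20]
pop() returns 20 -> [28]
Final stack (bottom to top): [28]


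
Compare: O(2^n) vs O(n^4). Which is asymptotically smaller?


quartic grows slower than exponential
O(n^4) is asymptotically smaller; O(2^n) grows faster


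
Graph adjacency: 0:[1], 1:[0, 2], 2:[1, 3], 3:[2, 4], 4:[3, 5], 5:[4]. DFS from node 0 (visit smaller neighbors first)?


DFS stack-based: start with [0]
Visit order: [0, 1, 2, 3, 4, 5]


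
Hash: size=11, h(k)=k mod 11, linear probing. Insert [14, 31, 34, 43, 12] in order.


Insertions: 14->slot 3; 31->slot 9; 34->slot 1; 43->slot 10; 12->slot 2
Table: [None, 34, 12, 14, None, None, None, None, None, 31, 43]


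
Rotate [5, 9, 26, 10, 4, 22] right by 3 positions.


Right rotate by 3: [10, 4, 22, 5, 9, 26]


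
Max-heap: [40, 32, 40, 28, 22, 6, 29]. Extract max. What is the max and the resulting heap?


Max = 40
Replace root with last, heapify down
Resulting heap: [40, 32, 29, 28, 22, 6]


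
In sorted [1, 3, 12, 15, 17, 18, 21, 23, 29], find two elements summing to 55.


Two pointers: lo=0, hi=8
No pair sums to 55


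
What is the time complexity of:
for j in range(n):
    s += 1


Per nesting level: O(n) = O(n)
Complexity: O(n)


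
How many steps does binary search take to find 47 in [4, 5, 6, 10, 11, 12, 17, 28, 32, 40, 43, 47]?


Search for 47:
[0,11] mid=5 arr[5]=12
[6,11] mid=8 arr[8]=32
[9,11] mid=10 arr[10]=43
[11,11] mid=11 arr[11]=47
Total: 4 comparisons


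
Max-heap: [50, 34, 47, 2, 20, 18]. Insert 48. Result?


Append 48: [50, 34, 47, 2, 20, 18, 48]
Bubble up: swap idx 6(48) with idx 2(47)
Result: [50, 34, 48, 2, 20, 18, 47]


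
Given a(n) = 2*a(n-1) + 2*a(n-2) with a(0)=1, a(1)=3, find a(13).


Build bottom-up:
...a(11)=68192, a(12)=186304, a(13)=2*186304+2*68192=508992


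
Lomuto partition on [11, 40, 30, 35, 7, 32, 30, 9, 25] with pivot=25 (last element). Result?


Elements <= 25 go left of pivot.
Result: [11, 7, 9, 25, 40, 32, 30, 30, 35], pivot at index 3


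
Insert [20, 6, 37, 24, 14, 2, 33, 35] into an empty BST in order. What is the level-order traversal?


Root = 20; build tree by BST insertion.
Level-Order traversal: [20, 6, 37, 2, 14, 24, 33, 35]


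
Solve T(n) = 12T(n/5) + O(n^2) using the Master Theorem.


a=12, b=5, c=2. log_5(12)=1.544 < c=2. Case 3: O(n^c) = O(n^2)
Complexity: O(n^2)


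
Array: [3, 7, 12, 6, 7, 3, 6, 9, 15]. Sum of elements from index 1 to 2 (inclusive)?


Prefix sums: [0, 3, 10, 22, 28, 35, 38, 44, 53, 68]
Sum[1..2] = prefix[3] - prefix[1] = 22 - 3 = 19


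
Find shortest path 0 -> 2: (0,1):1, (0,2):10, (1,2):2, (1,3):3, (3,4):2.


Dijkstra from 0:
Distances: {0: 0, 1: 1, 2: 3, 3: 4, 4: 6}
Shortest distance to 2 = 3, path = [0, 1, 2]


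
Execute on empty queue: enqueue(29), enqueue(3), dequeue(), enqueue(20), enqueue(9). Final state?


enqueue(29) -> [29]
enqueue(3) -> [29, 3]
dequeue() returns 29 -> [3]
enqueue(20) -> [3, 20]
enqueue(9) -> [3, 20, 9]
Final queue (front to back): [3, 20, 9]


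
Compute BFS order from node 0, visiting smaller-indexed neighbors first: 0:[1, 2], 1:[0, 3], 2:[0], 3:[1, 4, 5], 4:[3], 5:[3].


BFS queue: start with [0]
Visit order: [0, 1, 2, 3, 4, 5]


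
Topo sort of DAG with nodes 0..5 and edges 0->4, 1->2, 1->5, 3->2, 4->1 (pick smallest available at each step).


Kahn's algorithm, process smallest node first
Order: [0, 3, 4, 1, 2, 5]


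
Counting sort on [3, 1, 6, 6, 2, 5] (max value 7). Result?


Count array: [0, 1, 1, 1, 0, 1, 2, 0]
Reconstruct: [1, 2, 3, 5, 6, 6]


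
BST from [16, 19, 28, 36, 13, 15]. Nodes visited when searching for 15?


BST root = 16
Search for 15: compare at each node
Path: [16, 13, 15]


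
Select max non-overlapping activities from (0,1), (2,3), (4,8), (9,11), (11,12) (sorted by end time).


Greedy: pick earliest-ending, then skip overlaps.
Selected (5 activities): [(0, 1), (2, 3), (4, 8), (9, 11), (11, 12)]


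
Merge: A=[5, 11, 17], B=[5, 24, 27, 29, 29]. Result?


Compare heads, take smaller each step.
Merged: [5, 5, 11, 17, 24, 27, 29, 29]


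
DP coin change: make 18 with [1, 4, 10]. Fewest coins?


dp[0]=0; dp[i]=1+min(dp[i-c] for c in coins)
...dp[13]=4, dp[14]=2, dp[15]=3, dp[16]=4, dp[17]=5, dp[18]=3
Minimum coins for 18 = 3


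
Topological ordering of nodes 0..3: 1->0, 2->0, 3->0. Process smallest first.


Kahn's algorithm, process smallest node first
Order: [1, 2, 3, 0]


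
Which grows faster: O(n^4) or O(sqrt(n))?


sublinear grows slower than quartic
O(sqrt(n)) is asymptotically smaller; O(n^4) grows faster


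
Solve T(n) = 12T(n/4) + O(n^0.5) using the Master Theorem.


a=12, b=4, c=0.5. log_4(12)=1.792 > c=0.5. Case 1: O(n^log_b(a)) = O(n^1.792)
Complexity: O(n^1.792)


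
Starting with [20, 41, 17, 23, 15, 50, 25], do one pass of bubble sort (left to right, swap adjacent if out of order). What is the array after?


After one pass: [20, 17, 23, 15, 41, 25, 50]


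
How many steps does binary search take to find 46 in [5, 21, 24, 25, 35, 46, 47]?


Search for 46:
[0,6] mid=3 arr[3]=25
[4,6] mid=5 arr[5]=46
Total: 2 comparisons


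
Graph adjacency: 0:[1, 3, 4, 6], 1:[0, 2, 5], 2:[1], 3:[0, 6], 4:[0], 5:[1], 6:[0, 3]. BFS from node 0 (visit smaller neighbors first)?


BFS queue: start with [0]
Visit order: [0, 1, 3, 4, 6, 2, 5]


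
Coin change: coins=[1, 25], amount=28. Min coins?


dp[0]=0; dp[i]=1+min(dp[i-c] for c in coins)
...dp[23]=23, dp[24]=24, dp[25]=1, dp[26]=2, dp[27]=3, dp[28]=4
Minimum coins for 28 = 4


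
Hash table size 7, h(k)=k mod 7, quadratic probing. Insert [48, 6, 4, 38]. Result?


Insertions: 48->slot 6; 6->slot 0; 4->slot 4; 38->slot 3
Table: [6, None, None, 38, 4, None, 48]


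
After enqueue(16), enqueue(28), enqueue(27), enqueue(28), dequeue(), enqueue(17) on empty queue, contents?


enqueue(16) -> [16]
enqueue(28) -> [16, 28]
enqueue(27) -> [16, 28, 27]
enqueue(28) -> [16, 28, 27, 28]
dequeue() returns 16 -> [28, 27, 28]
enqueue(17) -> [28, 27, 28, 17]
Final queue (front to back): [28, 27, 28, 17]


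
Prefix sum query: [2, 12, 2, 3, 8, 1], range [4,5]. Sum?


Prefix sums: [0, 2, 14, 16, 19, 27, 28]
Sum[4..5] = prefix[6] - prefix[4] = 28 - 19 = 9


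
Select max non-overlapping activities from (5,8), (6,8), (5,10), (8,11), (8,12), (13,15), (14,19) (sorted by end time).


Greedy: pick earliest-ending, then skip overlaps.
Selected (3 activities): [(5, 8), (8, 11), (13, 15)]


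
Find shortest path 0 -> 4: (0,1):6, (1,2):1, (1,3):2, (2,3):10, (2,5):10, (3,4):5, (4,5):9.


Dijkstra from 0:
Distances: {0: 0, 1: 6, 2: 7, 3: 8, 4: 13, 5: 17}
Shortest distance to 4 = 13, path = [0, 1, 3, 4]


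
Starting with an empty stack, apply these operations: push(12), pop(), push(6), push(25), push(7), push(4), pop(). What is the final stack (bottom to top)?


push(12) -> [12]
pop() returns 12 -> []
push(6) -> [6]
push(25) -> [6, 25]
push(7) -> [6, 25, 7]
push(4) -> [6, 25, 7, 4]
pop() returns 4 -> [6, 25, 7]
Final stack (bottom to top): [6, 25, 7]


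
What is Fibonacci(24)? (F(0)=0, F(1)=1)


F(n)=F(n-1)+F(n-2)
...F(22)=17711, F(23)=28657, F(24)=46368


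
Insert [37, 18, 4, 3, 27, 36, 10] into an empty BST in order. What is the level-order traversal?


Root = 37; build tree by BST insertion.
Level-Order traversal: [37, 18, 4, 27, 3, 10, 36]


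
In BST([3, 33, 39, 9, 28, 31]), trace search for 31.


BST root = 3
Search for 31: compare at each node
Path: [3, 33, 9, 28, 31]


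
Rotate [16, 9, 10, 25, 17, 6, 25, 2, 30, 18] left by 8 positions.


Left rotate by 8: [30, 18, 16, 9, 10, 25, 17, 6, 25, 2]


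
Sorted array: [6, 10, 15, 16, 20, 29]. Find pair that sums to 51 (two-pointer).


Two pointers: lo=0, hi=5
No pair sums to 51


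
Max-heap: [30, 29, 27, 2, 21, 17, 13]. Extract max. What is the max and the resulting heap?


Max = 30
Replace root with last, heapify down
Resulting heap: [29, 21, 27, 2, 13, 17]


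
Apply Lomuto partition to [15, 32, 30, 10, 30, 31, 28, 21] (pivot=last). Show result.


Elements <= 21 go left of pivot.
Result: [15, 10, 21, 32, 30, 31, 28, 30], pivot at index 2


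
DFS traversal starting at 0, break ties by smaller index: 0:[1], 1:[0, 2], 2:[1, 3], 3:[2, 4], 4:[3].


DFS stack-based: start with [0]
Visit order: [0, 1, 2, 3, 4]


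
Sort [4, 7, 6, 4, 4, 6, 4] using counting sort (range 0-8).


Count array: [0, 0, 0, 0, 4, 0, 2, 1, 0]
Reconstruct: [4, 4, 4, 4, 6, 6, 7]


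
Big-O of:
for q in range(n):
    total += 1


Per nesting level: O(n) = O(n)
Complexity: O(n)


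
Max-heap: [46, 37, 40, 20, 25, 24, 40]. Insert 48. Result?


Append 48: [46, 37, 40, 20, 25, 24, 40, 48]
Bubble up: swap idx 7(48) with idx 3(20); swap idx 3(48) with idx 1(37); swap idx 1(48) with idx 0(46)
Result: [48, 46, 40, 37, 25, 24, 40, 20]


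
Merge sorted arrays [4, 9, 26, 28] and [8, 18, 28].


Compare heads, take smaller each step.
Merged: [4, 8, 9, 18, 26, 28, 28]


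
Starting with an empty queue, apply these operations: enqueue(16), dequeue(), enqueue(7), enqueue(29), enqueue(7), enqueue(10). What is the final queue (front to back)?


enqueue(16) -> [16]
dequeue() returns 16 -> []
enqueue(7) -> [7]
enqueue(29) -> [7, 29]
enqueue(7) -> [7, 29, 7]
enqueue(10) -> [7, 29, 7, 10]
Final queue (front to back): [7, 29, 7, 10]


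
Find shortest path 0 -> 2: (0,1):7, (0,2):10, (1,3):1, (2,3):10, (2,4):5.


Dijkstra from 0:
Distances: {0: 0, 1: 7, 2: 10, 3: 8, 4: 15}
Shortest distance to 2 = 10, path = [0, 2]


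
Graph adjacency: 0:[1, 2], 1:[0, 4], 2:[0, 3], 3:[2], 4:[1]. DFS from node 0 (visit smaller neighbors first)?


DFS stack-based: start with [0]
Visit order: [0, 1, 4, 2, 3]


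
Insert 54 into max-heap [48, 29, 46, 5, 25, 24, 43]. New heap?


Append 54: [48, 29, 46, 5, 25, 24, 43, 54]
Bubble up: swap idx 7(54) with idx 3(5); swap idx 3(54) with idx 1(29); swap idx 1(54) with idx 0(48)
Result: [54, 48, 46, 29, 25, 24, 43, 5]


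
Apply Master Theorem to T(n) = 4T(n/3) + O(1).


a=4, b=3, c=0. log_3(4)=1.262 > c=0. Case 1: O(n^log_b(a)) = O(n^1.262)
Complexity: O(n^1.262)


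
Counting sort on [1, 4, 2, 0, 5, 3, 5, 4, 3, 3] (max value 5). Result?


Count array: [1, 1, 1, 3, 2, 2]
Reconstruct: [0, 1, 2, 3, 3, 3, 4, 4, 5, 5]


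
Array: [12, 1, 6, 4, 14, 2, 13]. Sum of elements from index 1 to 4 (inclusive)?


Prefix sums: [0, 12, 13, 19, 23, 37, 39, 52]
Sum[1..4] = prefix[5] - prefix[1] = 37 - 12 = 25


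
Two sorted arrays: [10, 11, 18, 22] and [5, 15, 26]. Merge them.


Compare heads, take smaller each step.
Merged: [5, 10, 11, 15, 18, 22, 26]


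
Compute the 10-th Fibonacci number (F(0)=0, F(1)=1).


F(n)=F(n-1)+F(n-2)
...F(8)=21, F(9)=34, F(10)=55


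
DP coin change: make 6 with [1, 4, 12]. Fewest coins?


dp[0]=0; dp[i]=1+min(dp[i-c] for c in coins)
...dp[1]=1, dp[2]=2, dp[3]=3, dp[4]=1, dp[5]=2, dp[6]=3
Minimum coins for 6 = 3


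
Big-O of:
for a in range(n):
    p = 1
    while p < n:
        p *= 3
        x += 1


Per nesting level: O(n) * O(log n) = O(n log n)
Complexity: O(n log n)


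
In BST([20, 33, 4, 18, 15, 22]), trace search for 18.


BST root = 20
Search for 18: compare at each node
Path: [20, 4, 18]


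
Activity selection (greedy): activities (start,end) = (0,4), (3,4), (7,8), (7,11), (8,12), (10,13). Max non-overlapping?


Greedy: pick earliest-ending, then skip overlaps.
Selected (3 activities): [(0, 4), (7, 8), (8, 12)]


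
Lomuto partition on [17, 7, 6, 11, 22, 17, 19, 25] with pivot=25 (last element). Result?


Elements <= 25 go left of pivot.
Result: [17, 7, 6, 11, 22, 17, 19, 25], pivot at index 7


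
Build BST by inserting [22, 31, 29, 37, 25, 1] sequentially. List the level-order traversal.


Root = 22; build tree by BST insertion.
Level-Order traversal: [22, 1, 31, 29, 37, 25]


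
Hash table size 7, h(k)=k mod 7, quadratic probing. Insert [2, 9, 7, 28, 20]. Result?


Insertions: 2->slot 2; 9->slot 3; 7->slot 0; 28->slot 1; 20->slot 6
Table: [7, 28, 2, 9, None, None, 20]


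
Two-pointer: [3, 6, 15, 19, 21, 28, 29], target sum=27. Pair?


Two pointers: lo=0, hi=6
Found pair: (6, 21) summing to 27


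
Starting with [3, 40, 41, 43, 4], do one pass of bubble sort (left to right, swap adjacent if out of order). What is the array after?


After one pass: [3, 40, 41, 4, 43]


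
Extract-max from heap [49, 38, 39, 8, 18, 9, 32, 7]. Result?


Max = 49
Replace root with last, heapify down
Resulting heap: [39, 38, 32, 8, 18, 9, 7]


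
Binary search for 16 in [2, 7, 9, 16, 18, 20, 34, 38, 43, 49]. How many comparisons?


Search for 16:
[0,9] mid=4 arr[4]=18
[0,3] mid=1 arr[1]=7
[2,3] mid=2 arr[2]=9
[3,3] mid=3 arr[3]=16
Total: 4 comparisons


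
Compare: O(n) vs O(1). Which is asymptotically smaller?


constant grows slower than linear
O(1) is asymptotically smaller; O(n) grows faster


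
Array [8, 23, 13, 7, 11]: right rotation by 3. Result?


Right rotate by 3: [13, 7, 11, 8, 23]


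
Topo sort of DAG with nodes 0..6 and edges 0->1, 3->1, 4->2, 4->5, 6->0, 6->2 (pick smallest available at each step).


Kahn's algorithm, process smallest node first
Order: [3, 4, 5, 6, 0, 1, 2]


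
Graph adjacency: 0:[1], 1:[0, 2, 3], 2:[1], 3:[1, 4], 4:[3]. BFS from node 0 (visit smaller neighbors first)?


BFS queue: start with [0]
Visit order: [0, 1, 2, 3, 4]


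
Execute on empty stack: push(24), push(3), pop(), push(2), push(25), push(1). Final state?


push(24) -> [24]
push(3) -> [24, 3]
pop() returns 3 -> [24]
push(2) -> [24, 2]
push(25) -> [24, 2, 25]
push(1) -> [24, 2, 25, 1]
Final stack (bottom to top): [24, 2, 25, 1]


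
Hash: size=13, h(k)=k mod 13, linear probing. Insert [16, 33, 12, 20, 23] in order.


Insertions: 16->slot 3; 33->slot 7; 12->slot 12; 20->slot 8; 23->slot 10
Table: [None, None, None, 16, None, None, None, 33, 20, None, 23, None, 12]


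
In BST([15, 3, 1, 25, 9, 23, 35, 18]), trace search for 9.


BST root = 15
Search for 9: compare at each node
Path: [15, 3, 9]


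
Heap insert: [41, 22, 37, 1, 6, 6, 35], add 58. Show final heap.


Append 58: [41, 22, 37, 1, 6, 6, 35, 58]
Bubble up: swap idx 7(58) with idx 3(1); swap idx 3(58) with idx 1(22); swap idx 1(58) with idx 0(41)
Result: [58, 41, 37, 22, 6, 6, 35, 1]


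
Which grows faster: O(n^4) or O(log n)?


logarithmic grows slower than quartic
O(log n) is asymptotically smaller; O(n^4) grows faster


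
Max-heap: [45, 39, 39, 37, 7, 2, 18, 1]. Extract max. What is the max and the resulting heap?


Max = 45
Replace root with last, heapify down
Resulting heap: [39, 37, 39, 1, 7, 2, 18]


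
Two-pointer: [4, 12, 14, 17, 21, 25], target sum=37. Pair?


Two pointers: lo=0, hi=5
Found pair: (12, 25) summing to 37


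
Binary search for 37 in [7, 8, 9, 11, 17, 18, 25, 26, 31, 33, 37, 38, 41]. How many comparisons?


Search for 37:
[0,12] mid=6 arr[6]=25
[7,12] mid=9 arr[9]=33
[10,12] mid=11 arr[11]=38
[10,10] mid=10 arr[10]=37
Total: 4 comparisons


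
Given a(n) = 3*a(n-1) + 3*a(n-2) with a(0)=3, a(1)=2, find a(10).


Build bottom-up:
...a(8)=40743, a(9)=154467, a(10)=3*154467+3*40743=585630


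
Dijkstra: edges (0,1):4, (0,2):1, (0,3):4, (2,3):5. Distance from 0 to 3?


Dijkstra from 0:
Distances: {0: 0, 1: 4, 2: 1, 3: 4}
Shortest distance to 3 = 4, path = [0, 3]


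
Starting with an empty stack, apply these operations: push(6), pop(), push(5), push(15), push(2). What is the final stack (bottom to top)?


push(6) -> [6]
pop() returns 6 -> []
push(5) -> [5]
push(15) -> [5, 15]
push(2) -> [5, 15, 2]
Final stack (bottom to top): [5, 15, 2]


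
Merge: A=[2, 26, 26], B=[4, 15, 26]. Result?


Compare heads, take smaller each step.
Merged: [2, 4, 15, 26, 26, 26]


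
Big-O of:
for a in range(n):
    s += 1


Per nesting level: O(n) = O(n)
Complexity: O(n)


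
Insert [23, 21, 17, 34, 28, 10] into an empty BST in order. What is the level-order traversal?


Root = 23; build tree by BST insertion.
Level-Order traversal: [23, 21, 34, 17, 28, 10]


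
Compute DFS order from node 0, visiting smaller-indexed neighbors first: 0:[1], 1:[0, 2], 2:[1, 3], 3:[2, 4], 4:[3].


DFS stack-based: start with [0]
Visit order: [0, 1, 2, 3, 4]


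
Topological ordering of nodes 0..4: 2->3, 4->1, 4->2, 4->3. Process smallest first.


Kahn's algorithm, process smallest node first
Order: [0, 4, 1, 2, 3]


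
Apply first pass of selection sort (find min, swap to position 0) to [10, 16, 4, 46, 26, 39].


After one pass: [4, 16, 10, 46, 26, 39]


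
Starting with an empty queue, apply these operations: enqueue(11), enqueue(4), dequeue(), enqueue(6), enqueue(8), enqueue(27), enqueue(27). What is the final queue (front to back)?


enqueue(11) -> [11]
enqueue(4) -> [11, 4]
dequeue() returns 11 -> [4]
enqueue(6) -> [4, 6]
enqueue(8) -> [4, 6, 8]
enqueue(27) -> [4, 6, 8, 27]
enqueue(27) -> [4, 6, 8, 27, 27]
Final queue (front to back): [4, 6, 8, 27, 27]


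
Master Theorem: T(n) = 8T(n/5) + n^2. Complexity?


a=8, b=5, c=2. log_5(8)=1.292 < c=2. Case 3: O(n^c) = O(n^2)
Complexity: O(n^2)


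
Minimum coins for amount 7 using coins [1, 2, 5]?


dp[0]=0; dp[i]=1+min(dp[i-c] for c in coins)
...dp[2]=1, dp[3]=2, dp[4]=2, dp[5]=1, dp[6]=2, dp[7]=2
Minimum coins for 7 = 2


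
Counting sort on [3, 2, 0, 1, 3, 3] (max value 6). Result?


Count array: [1, 1, 1, 3, 0, 0, 0]
Reconstruct: [0, 1, 2, 3, 3, 3]


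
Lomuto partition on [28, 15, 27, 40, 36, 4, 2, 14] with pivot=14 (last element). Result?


Elements <= 14 go left of pivot.
Result: [4, 2, 14, 40, 36, 28, 15, 27], pivot at index 2


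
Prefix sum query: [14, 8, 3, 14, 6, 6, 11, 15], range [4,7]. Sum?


Prefix sums: [0, 14, 22, 25, 39, 45, 51, 62, 77]
Sum[4..7] = prefix[8] - prefix[4] = 77 - 39 = 38


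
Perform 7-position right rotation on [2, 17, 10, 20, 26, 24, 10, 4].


Right rotate by 7: [17, 10, 20, 26, 24, 10, 4, 2]


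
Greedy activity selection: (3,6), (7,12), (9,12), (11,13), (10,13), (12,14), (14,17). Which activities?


Greedy: pick earliest-ending, then skip overlaps.
Selected (4 activities): [(3, 6), (7, 12), (12, 14), (14, 17)]


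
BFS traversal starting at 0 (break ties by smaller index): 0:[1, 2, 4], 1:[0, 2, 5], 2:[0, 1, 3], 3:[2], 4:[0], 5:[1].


BFS queue: start with [0]
Visit order: [0, 1, 2, 4, 5, 3]


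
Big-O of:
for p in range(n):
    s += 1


Per nesting level: O(n) = O(n)
Complexity: O(n)


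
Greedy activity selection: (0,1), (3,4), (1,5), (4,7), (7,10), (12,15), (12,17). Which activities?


Greedy: pick earliest-ending, then skip overlaps.
Selected (5 activities): [(0, 1), (3, 4), (4, 7), (7, 10), (12, 15)]


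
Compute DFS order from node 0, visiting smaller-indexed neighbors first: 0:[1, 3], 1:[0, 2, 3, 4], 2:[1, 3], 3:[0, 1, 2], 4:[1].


DFS stack-based: start with [0]
Visit order: [0, 1, 2, 3, 4]


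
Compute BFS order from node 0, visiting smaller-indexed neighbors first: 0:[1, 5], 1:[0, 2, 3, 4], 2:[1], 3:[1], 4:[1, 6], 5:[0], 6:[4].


BFS queue: start with [0]
Visit order: [0, 1, 5, 2, 3, 4, 6]


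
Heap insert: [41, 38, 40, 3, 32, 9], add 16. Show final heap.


Append 16: [41, 38, 40, 3, 32, 9, 16]
Bubble up: no swaps needed
Result: [41, 38, 40, 3, 32, 9, 16]


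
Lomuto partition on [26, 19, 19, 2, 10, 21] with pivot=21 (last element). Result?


Elements <= 21 go left of pivot.
Result: [19, 19, 2, 10, 21, 26], pivot at index 4


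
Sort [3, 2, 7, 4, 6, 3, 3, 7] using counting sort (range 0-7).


Count array: [0, 0, 1, 3, 1, 0, 1, 2]
Reconstruct: [2, 3, 3, 3, 4, 6, 7, 7]


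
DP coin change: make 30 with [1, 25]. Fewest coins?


dp[0]=0; dp[i]=1+min(dp[i-c] for c in coins)
...dp[25]=1, dp[26]=2, dp[27]=3, dp[28]=4, dp[29]=5, dp[30]=6
Minimum coins for 30 = 6


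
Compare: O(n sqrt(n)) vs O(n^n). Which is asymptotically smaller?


n^1.5 grows slower than n^n
O(n sqrt(n)) is asymptotically smaller; O(n^n) grows faster


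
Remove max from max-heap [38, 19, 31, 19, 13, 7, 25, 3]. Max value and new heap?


Max = 38
Replace root with last, heapify down
Resulting heap: [31, 19, 25, 19, 13, 7, 3]


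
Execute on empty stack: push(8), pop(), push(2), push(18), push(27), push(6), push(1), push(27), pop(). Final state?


push(8) -> [8]
pop() returns 8 -> []
push(2) -> [2]
push(18) -> [2, 18]
push(27) -> [2, 18, 27]
push(6) -> [2, 18, 27, 6]
push(1) -> [2, 18, 27, 6, 1]
push(27) -> [2, 18, 27, 6, 1, 27]
pop() returns 27 -> [2, 18, 27, 6, 1]
Final stack (bottom to top): [2, 18, 27, 6, 1]
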